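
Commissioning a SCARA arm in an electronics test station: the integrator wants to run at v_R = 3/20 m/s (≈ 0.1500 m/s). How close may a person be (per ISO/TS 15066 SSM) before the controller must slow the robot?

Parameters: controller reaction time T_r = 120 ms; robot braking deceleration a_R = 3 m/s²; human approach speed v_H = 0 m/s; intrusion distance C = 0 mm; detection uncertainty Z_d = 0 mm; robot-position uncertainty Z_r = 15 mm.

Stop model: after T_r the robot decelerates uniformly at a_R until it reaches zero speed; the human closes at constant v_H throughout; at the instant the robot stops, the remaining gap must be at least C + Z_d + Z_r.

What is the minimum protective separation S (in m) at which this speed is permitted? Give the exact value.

stop time T_s = (3/20)/3 = 0.0500 s
robot covers v_R·T_r = 0.1500·0.1200 = 0.0180 m before braking
braking distance = 0.1500²/(2·3.0000) = 0.0037 m
person approaches 0.0000·(0.1200+0.0500) = 0.0000 m
margins: 0.0000+0.0000+0.0150 = 0.0150 m
S_min ≈ 0.0180+0.0037+0.0000+0.0150  ⇒  S_min = 147/4000 m

S_min = 147/4000 m = 0.0367 m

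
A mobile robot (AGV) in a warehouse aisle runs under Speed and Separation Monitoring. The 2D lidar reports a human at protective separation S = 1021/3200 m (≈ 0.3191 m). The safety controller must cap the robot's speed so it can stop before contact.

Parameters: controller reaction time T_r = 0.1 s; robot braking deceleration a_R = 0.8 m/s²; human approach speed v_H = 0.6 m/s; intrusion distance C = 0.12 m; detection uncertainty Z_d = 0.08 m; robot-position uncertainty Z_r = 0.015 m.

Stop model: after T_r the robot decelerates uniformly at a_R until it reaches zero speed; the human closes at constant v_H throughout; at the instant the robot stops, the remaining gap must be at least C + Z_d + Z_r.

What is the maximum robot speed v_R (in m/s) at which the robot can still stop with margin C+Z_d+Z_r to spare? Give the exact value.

at the boundary: (5/8)·v² + (17/20)·v + (-141/3200) = 0
  disc = (17/20)² − 4·(5/8)·(-141/3200) = 5329/6400 ; √disc = 73/80
  v_R = (−(17/20) + 73/80) / (2·(5/8)) = 1/20 m/s
check:
braking lasts T_s = (1/20)/(4/5) = 0.0625 s
robot covers v_R·T_r = 0.0500·0.1000 = 0.0050 m before braking
robot under decel: 0.0500²/(2·0.8000) = 0.0016 m
person approaches 0.6000·(0.1000+0.0625) = 0.0975 m
residual clearance needed = 0.1200+0.0800+0.0150 = 0.2150 m
sum ≈ 0.0050+0.0016+0.0975+0.2150 ≈ 0.3191 m = S ✓

v_R_max = 1/20 m/s = 0.0500 m/s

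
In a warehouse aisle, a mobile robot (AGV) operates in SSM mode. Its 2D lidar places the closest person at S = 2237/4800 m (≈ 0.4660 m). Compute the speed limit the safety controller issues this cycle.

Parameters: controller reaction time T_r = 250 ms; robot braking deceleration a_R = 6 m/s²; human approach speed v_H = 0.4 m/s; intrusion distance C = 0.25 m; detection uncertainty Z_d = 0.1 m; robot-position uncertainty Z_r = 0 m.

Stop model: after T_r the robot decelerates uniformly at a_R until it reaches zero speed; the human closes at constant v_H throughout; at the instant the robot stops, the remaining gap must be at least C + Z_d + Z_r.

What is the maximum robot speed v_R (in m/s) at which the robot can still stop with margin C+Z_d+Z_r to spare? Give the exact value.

v_R_max = 1/20 m/s = 0.0500 m/s

collect terms ⇒ (1/12)·v_R² + (19/60)·v_R + (-77/4800) = 0
  disc = (19/60)² − 4·(1/12)·(-77/4800) = 169/1600 ; √disc = 13/40
  v_R = (−(19/60) + 13/40) / (2·(1/12)) = 1/20 m/s
check:
stop time T_s = (1/20)/6 = 0.0083 s
robot in T_r: 0.0500·0.2500 = 0.0125 m
braking distance = 0.0500²/(2·6.0000) = 0.0002 m
human over T_r+T_s: 0.4000·(0.2500+0.0083) = 0.1033 m
margins: 0.2500+0.1000+0.0000 = 0.3500 m
sum ≈ 0.0125+0.0002+0.1033+0.3500 ≈ 0.4660 m = S ✓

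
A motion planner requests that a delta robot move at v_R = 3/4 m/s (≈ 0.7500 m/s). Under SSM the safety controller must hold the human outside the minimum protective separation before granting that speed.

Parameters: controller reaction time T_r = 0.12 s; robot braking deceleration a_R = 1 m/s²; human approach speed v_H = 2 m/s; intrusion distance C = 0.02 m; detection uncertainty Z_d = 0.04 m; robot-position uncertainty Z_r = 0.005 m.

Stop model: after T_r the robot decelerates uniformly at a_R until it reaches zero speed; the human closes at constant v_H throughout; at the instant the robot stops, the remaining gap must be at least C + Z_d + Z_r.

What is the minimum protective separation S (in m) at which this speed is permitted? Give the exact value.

S_min = 1741/800 m = 2.1763 m

stop time T_s = (3/4)/1 = 0.7500 s
robot covers v_R·T_r = 0.7500·0.1200 = 0.0900 m before braking
braking distance = 0.7500²/(2·1.0000) = 0.2812 m
person approaches 2.0000·(0.1200+0.7500) = 1.7400 m
margins: 0.0200+0.0400+0.0050 = 0.0650 m
S_min ≈ 0.0900+0.2812+1.7400+0.0650  ⇒  S_min = 1741/800 m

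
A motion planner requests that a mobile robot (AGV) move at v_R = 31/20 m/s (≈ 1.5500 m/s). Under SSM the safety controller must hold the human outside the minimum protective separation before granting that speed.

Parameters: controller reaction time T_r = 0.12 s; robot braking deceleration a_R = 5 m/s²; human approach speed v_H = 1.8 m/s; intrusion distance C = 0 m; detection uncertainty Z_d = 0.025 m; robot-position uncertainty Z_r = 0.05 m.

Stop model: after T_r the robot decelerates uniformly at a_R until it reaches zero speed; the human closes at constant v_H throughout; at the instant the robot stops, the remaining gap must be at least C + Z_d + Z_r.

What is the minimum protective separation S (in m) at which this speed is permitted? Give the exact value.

S_min = 5101/4000 m = 1.2752 m

T_s = v_R/a_R = (31/20)/5 = 0.3100 s
robot in T_r: 1.5500·0.1200 = 0.1860 m
robot under decel: 1.5500²/(2·5.0000) = 0.2402 m
person approaches 1.8000·(0.1200+0.3100) = 0.7740 m
margins: 0.0000+0.0250+0.0500 = 0.0750 m
S_min ≈ 0.1860+0.2402+0.7740+0.0750  ⇒  S_min = 5101/4000 m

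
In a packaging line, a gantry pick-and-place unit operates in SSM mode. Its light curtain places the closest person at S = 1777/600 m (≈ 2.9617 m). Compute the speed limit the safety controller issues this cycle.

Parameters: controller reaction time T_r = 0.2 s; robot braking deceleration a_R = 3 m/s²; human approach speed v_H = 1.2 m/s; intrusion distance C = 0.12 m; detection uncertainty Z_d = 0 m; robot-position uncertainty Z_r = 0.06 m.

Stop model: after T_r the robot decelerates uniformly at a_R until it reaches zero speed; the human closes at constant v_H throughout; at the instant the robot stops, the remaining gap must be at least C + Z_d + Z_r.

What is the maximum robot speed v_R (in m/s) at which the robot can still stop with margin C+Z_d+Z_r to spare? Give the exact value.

quadratic (1/6)·v² + (3/5)·v + (-61/24) = 0
  disc = (3/5)² − 4·(1/6)·(-61/24) = 1849/900 ; √disc = 43/30
  v_R = (−(3/5) + 43/30) / (2·(1/6)) = 5/2 m/s
check:
stop time T_s = (5/2)/3 = 0.8333 s
reaction-phase robot travel = 2.5000·0.2000 = 0.5000 m
robot covers 2.5000·0.8333 − ½·3.0000·0.8333² = 1.0417 m while stopping
person approaches 1.2000·(0.2000+0.8333) = 1.2400 m
margins: 0.1200+0.0000+0.0600 = 0.1800 m
sum ≈ 0.5000+1.0417+1.2400+0.1800 ≈ 2.9617 m = S ✓

v_R_max = 5/2 m/s = 2.5000 m/s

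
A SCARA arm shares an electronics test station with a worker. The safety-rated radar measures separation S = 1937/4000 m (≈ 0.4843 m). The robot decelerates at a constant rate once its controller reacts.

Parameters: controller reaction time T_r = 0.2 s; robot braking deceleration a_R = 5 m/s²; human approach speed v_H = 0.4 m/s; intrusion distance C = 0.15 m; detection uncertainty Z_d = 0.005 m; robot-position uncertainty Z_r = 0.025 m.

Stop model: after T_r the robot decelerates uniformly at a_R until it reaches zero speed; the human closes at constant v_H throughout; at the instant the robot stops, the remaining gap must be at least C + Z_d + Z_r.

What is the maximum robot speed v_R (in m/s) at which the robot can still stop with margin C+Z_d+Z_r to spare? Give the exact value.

v_R_max = 13/20 m/s = 0.6500 m/s

collect terms ⇒ (1/10)·v_R² + (7/25)·v_R + (-897/4000) = 0
  disc = (7/25)² − 4·(1/10)·(-897/4000) = 1681/10000 ; √disc = 41/100
  v_R = (−(7/25) + 41/100) / (2·(1/10)) = 13/20 m/s
check:
stop time T_s = (13/20)/5 = 0.1300 s
robot covers v_R·T_r = 0.6500·0.2000 = 0.1300 m before braking
robot under decel: 0.6500²/(2·5.0000) = 0.0423 m
person approaches 0.4000·(0.2000+0.1300) = 0.1320 m
residual clearance needed = 0.1500+0.0050+0.0250 = 0.1800 m
sum ≈ 0.1300+0.0423+0.1320+0.1800 ≈ 0.4843 m = S ✓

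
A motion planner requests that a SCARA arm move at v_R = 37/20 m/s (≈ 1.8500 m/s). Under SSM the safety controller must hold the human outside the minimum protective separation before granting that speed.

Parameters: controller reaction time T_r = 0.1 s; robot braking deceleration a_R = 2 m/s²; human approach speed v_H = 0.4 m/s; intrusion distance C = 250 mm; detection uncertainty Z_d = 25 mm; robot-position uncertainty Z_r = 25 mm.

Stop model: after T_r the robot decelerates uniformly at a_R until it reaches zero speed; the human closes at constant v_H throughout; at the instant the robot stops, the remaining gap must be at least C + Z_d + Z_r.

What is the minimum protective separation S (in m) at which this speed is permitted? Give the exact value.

S_min = 2801/1600 m = 1.7506 m

T_s = v_R/a_R = (37/20)/2 = 0.9250 s
reaction-phase robot travel = 1.8500·0.1000 = 0.1850 m
robot under decel: 1.8500²/(2·2.0000) = 0.8556 m
human closes 0.4000·1.0250 = 0.4100 m
margins: 0.2500+0.0250+0.0250 = 0.3000 m
S_min ≈ 0.1850+0.8556+0.4100+0.3000  ⇒  S_min = 2801/1600 m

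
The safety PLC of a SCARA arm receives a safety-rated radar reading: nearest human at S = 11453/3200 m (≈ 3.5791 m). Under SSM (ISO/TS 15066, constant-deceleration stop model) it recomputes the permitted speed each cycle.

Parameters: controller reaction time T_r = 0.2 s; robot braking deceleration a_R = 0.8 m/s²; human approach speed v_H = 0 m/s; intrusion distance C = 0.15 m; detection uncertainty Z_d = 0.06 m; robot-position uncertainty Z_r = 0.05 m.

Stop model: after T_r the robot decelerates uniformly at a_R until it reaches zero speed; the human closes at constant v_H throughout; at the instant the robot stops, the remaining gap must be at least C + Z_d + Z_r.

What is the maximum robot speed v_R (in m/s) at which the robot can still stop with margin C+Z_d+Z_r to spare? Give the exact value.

collect terms ⇒ (5/8)·v_R² + (1/5)·v_R + (-10621/3200) = 0
  disc = (1/5)² − 4·(5/8)·(-10621/3200) = 53361/6400 ; √disc = 231/80
  v_R = (−(1/5) + 231/80) / (2·(5/8)) = 43/20 m/s
check:
stop time T_s = (43/20)/(4/5) = 2.6875 s
robot covers v_R·T_r = 2.1500·0.2000 = 0.4300 m before braking
robot covers 2.1500·2.6875 − ½·0.8000·2.6875² = 2.8891 m while stopping
person approaches 0.0000·(0.2000+2.6875) = 0.0000 m
C+Z_d+Z_r = 0.1500+0.0600+0.0500 = 0.2600 m
sum ≈ 0.4300+2.8891+0.0000+0.2600 ≈ 3.5791 m = S ✓

v_R_max = 43/20 m/s = 2.1500 m/s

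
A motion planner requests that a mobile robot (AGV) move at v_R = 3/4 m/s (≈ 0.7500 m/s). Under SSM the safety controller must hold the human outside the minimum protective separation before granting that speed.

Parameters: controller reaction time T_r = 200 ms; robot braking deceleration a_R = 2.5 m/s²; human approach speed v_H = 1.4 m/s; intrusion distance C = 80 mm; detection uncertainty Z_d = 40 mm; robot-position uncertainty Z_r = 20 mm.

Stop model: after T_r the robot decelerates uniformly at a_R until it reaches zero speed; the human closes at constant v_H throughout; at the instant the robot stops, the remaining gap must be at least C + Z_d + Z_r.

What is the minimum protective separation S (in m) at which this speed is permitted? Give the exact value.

S_min = 441/400 m = 1.1025 m

T_s = v_R/a_R = (3/4)/(5/2) = 0.3000 s
robot covers v_R·T_r = 0.7500·0.2000 = 0.1500 m before braking
robot covers 0.7500·0.3000 − ½·2.5000·0.3000² = 0.1125 m while stopping
human closes 1.4000·0.5000 = 0.7000 m
margins: 0.0800+0.0400+0.0200 = 0.1400 m
S_min ≈ 0.1500+0.1125+0.7000+0.1400  ⇒  S_min = 441/400 m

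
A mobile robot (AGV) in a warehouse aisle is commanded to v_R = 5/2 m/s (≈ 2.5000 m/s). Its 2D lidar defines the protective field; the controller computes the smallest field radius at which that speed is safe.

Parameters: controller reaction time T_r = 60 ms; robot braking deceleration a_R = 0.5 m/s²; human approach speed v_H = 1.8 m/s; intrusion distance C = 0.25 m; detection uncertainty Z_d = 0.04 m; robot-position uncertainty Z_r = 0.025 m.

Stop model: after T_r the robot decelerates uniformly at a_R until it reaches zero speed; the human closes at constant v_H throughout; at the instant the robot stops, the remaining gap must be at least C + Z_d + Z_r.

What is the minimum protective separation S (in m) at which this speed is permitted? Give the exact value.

stop time T_s = (5/2)/(1/2) = 5.0000 s
robot in T_r: 2.5000·0.0600 = 0.1500 m
robot under decel: 2.5000²/(2·0.5000) = 6.2500 m
person approaches 1.8000·(0.0600+5.0000) = 9.1080 m
residual clearance needed = 0.2500+0.0400+0.0250 = 0.3150 m
S_min ≈ 0.1500+6.2500+9.1080+0.3150  ⇒  S_min = 15823/1000 m

S_min = 15823/1000 m = 15.8230 m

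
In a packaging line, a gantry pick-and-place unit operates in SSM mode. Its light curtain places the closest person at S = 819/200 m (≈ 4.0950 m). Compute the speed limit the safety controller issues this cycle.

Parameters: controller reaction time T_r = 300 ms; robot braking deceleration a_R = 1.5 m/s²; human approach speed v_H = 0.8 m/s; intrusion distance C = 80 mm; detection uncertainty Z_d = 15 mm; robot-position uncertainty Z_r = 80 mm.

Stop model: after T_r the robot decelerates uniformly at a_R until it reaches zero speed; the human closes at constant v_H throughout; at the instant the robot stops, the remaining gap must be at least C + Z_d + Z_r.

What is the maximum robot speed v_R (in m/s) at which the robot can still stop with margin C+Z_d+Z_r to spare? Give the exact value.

at the boundary: (1/3)·v² + (5/6)·v + (-92/25) = 0
  disc = (5/6)² − 4·(1/3)·(-92/25) = 5041/900 ; √disc = 71/30
  v_R = (−(5/6) + 71/30) / (2·(1/3)) = 23/10 m/s
check:
braking lasts T_s = (23/10)/(3/2) = 1.5333 s
reaction-phase robot travel = 2.3000·0.3000 = 0.6900 m
braking distance = 2.3000²/(2·1.5000) = 1.7633 m
person approaches 0.8000·(0.3000+1.5333) = 1.4667 m
margins: 0.0800+0.0150+0.0800 = 0.1750 m
sum ≈ 0.6900+1.7633+1.4667+0.1750 ≈ 4.0950 m = S ✓

v_R_max = 23/10 m/s = 2.3000 m/s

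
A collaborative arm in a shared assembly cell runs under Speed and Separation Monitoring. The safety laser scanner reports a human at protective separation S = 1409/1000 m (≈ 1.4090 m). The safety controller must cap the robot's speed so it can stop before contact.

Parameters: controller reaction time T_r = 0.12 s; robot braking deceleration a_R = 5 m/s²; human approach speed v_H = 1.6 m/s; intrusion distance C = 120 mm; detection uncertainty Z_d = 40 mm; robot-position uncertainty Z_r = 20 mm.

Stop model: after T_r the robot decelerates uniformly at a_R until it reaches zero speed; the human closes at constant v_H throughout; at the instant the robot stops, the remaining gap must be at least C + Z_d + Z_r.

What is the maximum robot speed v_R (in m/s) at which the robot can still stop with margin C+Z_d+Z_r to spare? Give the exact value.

quadratic (1/10)·v² + (11/25)·v + (-1037/1000) = 0
  disc = (11/25)² − 4·(1/10)·(-1037/1000) = 1521/2500 ; √disc = 39/50
  v_R = (−(11/25) + 39/50) / (2·(1/10)) = 17/10 m/s
check:
braking lasts T_s = (17/10)/5 = 0.3400 s
robot covers v_R·T_r = 1.7000·0.1200 = 0.2040 m before braking
robot covers 1.7000·0.3400 − ½·5.0000·0.3400² = 0.2890 m while stopping
person approaches 1.6000·(0.1200+0.3400) = 0.7360 m
residual clearance needed = 0.1200+0.0400+0.0200 = 0.1800 m
sum ≈ 0.2040+0.2890+0.7360+0.1800 ≈ 1.4090 m = S ✓

v_R_max = 17/10 m/s = 1.7000 m/s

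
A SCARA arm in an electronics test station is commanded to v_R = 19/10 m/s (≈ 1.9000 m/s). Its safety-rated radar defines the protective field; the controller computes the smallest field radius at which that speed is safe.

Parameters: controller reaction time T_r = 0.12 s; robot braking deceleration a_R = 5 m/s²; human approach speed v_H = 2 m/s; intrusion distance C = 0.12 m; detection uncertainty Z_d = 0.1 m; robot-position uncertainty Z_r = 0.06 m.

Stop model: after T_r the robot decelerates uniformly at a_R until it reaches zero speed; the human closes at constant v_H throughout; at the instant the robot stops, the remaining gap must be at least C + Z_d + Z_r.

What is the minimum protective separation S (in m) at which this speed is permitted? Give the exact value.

S_min = 1869/1000 m = 1.8690 m

braking lasts T_s = (19/10)/5 = 0.3800 s
robot covers v_R·T_r = 1.9000·0.1200 = 0.2280 m before braking
robot covers 1.9000·0.3800 − ½·5.0000·0.3800² = 0.3610 m while stopping
human over T_r+T_s: 2.0000·(0.1200+0.3800) = 1.0000 m
residual clearance needed = 0.1200+0.1000+0.0600 = 0.2800 m
S_min ≈ 0.2280+0.3610+1.0000+0.2800  ⇒  S_min = 1869/1000 m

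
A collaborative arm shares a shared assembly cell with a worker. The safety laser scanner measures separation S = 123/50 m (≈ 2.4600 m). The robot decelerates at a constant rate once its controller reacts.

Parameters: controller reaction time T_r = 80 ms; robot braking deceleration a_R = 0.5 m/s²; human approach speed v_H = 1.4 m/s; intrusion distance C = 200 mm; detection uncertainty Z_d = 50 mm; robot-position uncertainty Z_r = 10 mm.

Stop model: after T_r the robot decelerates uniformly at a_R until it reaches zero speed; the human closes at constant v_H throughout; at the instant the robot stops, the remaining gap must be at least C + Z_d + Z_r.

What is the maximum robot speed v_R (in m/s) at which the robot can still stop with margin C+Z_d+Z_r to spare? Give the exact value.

collect terms ⇒ (1)·v_R² + (72/25)·v_R + (-261/125) = 0
  disc = (72/25)² − 4·(1)·(-261/125) = 10404/625 ; √disc = 102/25
  v_R = (−(72/25) + 102/25) / (2·(1)) = 3/5 m/s
check:
stop time T_s = (3/5)/(1/2) = 1.2000 s
robot in T_r: 0.6000·0.0800 = 0.0480 m
braking distance = 0.6000²/(2·0.5000) = 0.3600 m
human over T_r+T_s: 1.4000·(0.0800+1.2000) = 1.7920 m
margins: 0.2000+0.0500+0.0100 = 0.2600 m
sum ≈ 0.0480+0.3600+1.7920+0.2600 ≈ 2.4600 m = S ✓

v_R_max = 3/5 m/s = 0.6000 m/s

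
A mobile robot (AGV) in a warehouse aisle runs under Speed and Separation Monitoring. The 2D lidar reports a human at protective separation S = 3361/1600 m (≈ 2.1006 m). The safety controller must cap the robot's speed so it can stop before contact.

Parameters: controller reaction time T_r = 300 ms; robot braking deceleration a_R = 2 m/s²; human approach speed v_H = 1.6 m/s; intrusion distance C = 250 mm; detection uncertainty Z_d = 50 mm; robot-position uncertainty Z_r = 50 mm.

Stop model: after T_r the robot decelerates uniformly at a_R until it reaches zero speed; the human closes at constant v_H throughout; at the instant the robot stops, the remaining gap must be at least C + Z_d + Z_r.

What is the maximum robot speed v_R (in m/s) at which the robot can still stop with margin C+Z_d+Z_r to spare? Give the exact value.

quadratic (1/4)·v² + (11/10)·v + (-2033/1600) = 0
  disc = (11/10)² − 4·(1/4)·(-2033/1600) = 3969/1600 ; √disc = 63/40
  v_R = (−(11/10) + 63/40) / (2·(1/4)) = 19/20 m/s
check:
T_s = v_R/a_R = (19/20)/2 = 0.4750 s
reaction-phase robot travel = 0.9500·0.3000 = 0.2850 m
robot covers 0.9500·0.4750 − ½·2.0000·0.4750² = 0.2256 m while stopping
human over T_r+T_s: 1.6000·(0.3000+0.4750) = 1.2400 m
residual clearance needed = 0.2500+0.0500+0.0500 = 0.3500 m
sum ≈ 0.2850+0.2256+1.2400+0.3500 ≈ 2.1006 m = S ✓

v_R_max = 19/20 m/s = 0.9500 m/s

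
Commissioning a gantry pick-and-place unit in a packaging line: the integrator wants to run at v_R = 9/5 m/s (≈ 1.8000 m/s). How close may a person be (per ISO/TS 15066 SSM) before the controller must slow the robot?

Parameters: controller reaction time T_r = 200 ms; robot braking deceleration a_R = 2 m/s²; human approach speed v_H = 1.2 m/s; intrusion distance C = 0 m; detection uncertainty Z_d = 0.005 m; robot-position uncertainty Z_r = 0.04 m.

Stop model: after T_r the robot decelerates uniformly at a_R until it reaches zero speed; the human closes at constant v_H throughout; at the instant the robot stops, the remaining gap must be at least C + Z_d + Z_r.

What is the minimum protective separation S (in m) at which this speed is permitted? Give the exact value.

S_min = 507/200 m = 2.5350 m

stop time T_s = (9/5)/2 = 0.9000 s
robot in T_r: 1.8000·0.2000 = 0.3600 m
braking distance = 1.8000²/(2·2.0000) = 0.8100 m
human closes 1.2000·1.1000 = 1.3200 m
C+Z_d+Z_r = 0.0000+0.0050+0.0400 = 0.0450 m
S_min ≈ 0.3600+0.8100+1.3200+0.0450  ⇒  S_min = 507/200 m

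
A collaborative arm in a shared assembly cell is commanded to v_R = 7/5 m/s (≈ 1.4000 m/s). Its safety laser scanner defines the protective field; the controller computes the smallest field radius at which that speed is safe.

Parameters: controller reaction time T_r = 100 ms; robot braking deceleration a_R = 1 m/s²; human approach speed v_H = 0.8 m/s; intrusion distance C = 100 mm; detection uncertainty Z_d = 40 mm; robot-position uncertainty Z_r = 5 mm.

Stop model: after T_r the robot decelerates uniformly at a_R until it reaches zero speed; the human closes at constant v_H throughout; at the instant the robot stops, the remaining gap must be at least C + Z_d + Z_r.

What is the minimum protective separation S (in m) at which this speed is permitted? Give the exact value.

S_min = 493/200 m = 2.4650 m

braking lasts T_s = (7/5)/1 = 1.4000 s
robot in T_r: 1.4000·0.1000 = 0.1400 m
braking distance = 1.4000²/(2·1.0000) = 0.9800 m
person approaches 0.8000·(0.1000+1.4000) = 1.2000 m
residual clearance needed = 0.1000+0.0400+0.0050 = 0.1450 m
S_min ≈ 0.1400+0.9800+1.2000+0.1450  ⇒  S_min = 493/200 m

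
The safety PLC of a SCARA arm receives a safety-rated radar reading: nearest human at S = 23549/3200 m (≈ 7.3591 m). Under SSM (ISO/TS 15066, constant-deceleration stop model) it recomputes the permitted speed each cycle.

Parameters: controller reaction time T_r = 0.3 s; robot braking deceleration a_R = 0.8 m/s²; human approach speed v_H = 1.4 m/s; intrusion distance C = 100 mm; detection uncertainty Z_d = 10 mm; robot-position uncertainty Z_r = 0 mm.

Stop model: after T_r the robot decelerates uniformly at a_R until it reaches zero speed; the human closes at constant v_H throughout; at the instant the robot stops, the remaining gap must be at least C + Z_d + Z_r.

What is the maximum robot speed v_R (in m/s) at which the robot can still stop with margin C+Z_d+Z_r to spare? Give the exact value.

v_R_max = 41/20 m/s = 2.0500 m/s

collect terms ⇒ (5/8)·v_R² + (41/20)·v_R + (-21853/3200) = 0
  disc = (41/20)² − 4·(5/8)·(-21853/3200) = 136161/6400 ; √disc = 369/80
  v_R = (−(41/20) + 369/80) / (2·(5/8)) = 41/20 m/s
check:
braking lasts T_s = (41/20)/(4/5) = 2.5625 s
reaction-phase robot travel = 2.0500·0.3000 = 0.6150 m
robot under decel: 2.0500²/(2·0.8000) = 2.6266 m
human over T_r+T_s: 1.4000·(0.3000+2.5625) = 4.0075 m
C+Z_d+Z_r = 0.1000+0.0100+0.0000 = 0.1100 m
sum ≈ 0.6150+2.6266+4.0075+0.1100 ≈ 7.3591 m = S ✓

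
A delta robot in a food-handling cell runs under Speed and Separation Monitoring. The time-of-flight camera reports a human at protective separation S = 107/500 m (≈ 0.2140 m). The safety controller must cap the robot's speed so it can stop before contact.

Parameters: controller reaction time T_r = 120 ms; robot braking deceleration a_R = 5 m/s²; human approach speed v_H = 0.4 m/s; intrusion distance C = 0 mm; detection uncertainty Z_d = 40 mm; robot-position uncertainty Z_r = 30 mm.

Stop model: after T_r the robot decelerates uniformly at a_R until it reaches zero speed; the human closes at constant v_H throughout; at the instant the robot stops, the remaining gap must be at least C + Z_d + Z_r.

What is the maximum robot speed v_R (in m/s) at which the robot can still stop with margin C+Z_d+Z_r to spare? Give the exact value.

v_R_max = 2/5 m/s = 0.4000 m/s

at the boundary: (1/10)·v² + (1/5)·v + (-12/125) = 0
  disc = (1/5)² − 4·(1/10)·(-12/125) = 49/625 ; √disc = 7/25
  v_R = (−(1/5) + 7/25) / (2·(1/10)) = 2/5 m/s
check:
stop time T_s = (2/5)/5 = 0.0800 s
robot in T_r: 0.4000·0.1200 = 0.0480 m
robot under decel: 0.4000²/(2·5.0000) = 0.0160 m
human closes 0.4000·0.2000 = 0.0800 m
C+Z_d+Z_r = 0.0000+0.0400+0.0300 = 0.0700 m
sum ≈ 0.0480+0.0160+0.0800+0.0700 ≈ 0.2140 m = S ✓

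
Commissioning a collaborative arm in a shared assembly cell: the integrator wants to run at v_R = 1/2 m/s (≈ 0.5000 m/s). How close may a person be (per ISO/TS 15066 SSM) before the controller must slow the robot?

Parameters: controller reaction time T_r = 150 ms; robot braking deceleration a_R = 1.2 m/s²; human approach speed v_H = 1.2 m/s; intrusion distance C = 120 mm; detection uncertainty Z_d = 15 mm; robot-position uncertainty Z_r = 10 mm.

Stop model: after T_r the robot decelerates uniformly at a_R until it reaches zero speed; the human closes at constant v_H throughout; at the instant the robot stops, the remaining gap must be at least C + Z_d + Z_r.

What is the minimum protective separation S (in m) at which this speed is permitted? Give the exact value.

stop time T_s = (1/2)/(6/5) = 0.4167 s
reaction-phase robot travel = 0.5000·0.1500 = 0.0750 m
robot under decel: 0.5000²/(2·1.2000) = 0.1042 m
human over T_r+T_s: 1.2000·(0.1500+0.4167) = 0.6800 m
C+Z_d+Z_r = 0.1200+0.0150+0.0100 = 0.1450 m
S_min ≈ 0.0750+0.1042+0.6800+0.1450  ⇒  S_min = 241/240 m

S_min = 241/240 m = 1.0042 m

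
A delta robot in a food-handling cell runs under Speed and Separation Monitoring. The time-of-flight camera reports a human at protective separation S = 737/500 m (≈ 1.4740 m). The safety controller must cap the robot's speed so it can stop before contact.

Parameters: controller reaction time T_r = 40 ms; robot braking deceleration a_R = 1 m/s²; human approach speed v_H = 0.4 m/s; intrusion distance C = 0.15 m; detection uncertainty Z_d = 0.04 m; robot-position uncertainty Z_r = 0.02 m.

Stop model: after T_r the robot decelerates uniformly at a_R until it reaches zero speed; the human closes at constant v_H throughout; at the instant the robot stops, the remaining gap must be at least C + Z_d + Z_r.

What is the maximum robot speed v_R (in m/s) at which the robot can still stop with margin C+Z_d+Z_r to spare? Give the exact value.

v_R_max = 6/5 m/s = 1.2000 m/s

collect terms ⇒ (1/2)·v_R² + (11/25)·v_R + (-156/125) = 0
  disc = (11/25)² − 4·(1/2)·(-156/125) = 1681/625 ; √disc = 41/25
  v_R = (−(11/25) + 41/25) / (2·(1/2)) = 6/5 m/s
check:
braking lasts T_s = (6/5)/1 = 1.2000 s
robot covers v_R·T_r = 1.2000·0.0400 = 0.0480 m before braking
robot under decel: 1.2000²/(2·1.0000) = 0.7200 m
human closes 0.4000·1.2400 = 0.4960 m
residual clearance needed = 0.1500+0.0400+0.0200 = 0.2100 m
sum ≈ 0.0480+0.7200+0.4960+0.2100 ≈ 1.4740 m = S ✓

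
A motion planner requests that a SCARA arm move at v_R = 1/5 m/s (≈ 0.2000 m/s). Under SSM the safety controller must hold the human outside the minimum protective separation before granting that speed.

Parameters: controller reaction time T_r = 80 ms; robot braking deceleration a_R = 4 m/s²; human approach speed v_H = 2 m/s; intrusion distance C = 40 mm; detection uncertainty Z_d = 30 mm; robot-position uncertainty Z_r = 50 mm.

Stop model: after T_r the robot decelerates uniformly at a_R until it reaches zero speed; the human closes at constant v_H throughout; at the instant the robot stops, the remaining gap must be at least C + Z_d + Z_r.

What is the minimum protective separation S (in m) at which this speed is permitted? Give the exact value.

T_s = v_R/a_R = (1/5)/4 = 0.0500 s
robot covers v_R·T_r = 0.2000·0.0800 = 0.0160 m before braking
braking distance = 0.2000²/(2·4.0000) = 0.0050 m
human over T_r+T_s: 2.0000·(0.0800+0.0500) = 0.2600 m
residual clearance needed = 0.0400+0.0300+0.0500 = 0.1200 m
S_min ≈ 0.0160+0.0050+0.2600+0.1200  ⇒  S_min = 401/1000 m

S_min = 401/1000 m = 0.4010 m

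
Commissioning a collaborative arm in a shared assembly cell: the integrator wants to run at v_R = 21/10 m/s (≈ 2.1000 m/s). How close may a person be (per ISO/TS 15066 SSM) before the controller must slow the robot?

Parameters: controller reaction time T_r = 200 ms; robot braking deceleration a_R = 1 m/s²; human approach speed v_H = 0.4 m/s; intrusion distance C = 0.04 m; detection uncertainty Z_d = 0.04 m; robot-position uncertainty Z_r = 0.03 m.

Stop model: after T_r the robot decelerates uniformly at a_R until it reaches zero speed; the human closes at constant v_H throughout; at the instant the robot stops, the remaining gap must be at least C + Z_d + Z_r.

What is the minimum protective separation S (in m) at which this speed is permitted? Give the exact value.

S_min = 731/200 m = 3.6550 m

stop time T_s = (21/10)/1 = 2.1000 s
robot in T_r: 2.1000·0.2000 = 0.4200 m
robot under decel: 2.1000²/(2·1.0000) = 2.2050 m
person approaches 0.4000·(0.2000+2.1000) = 0.9200 m
margins: 0.0400+0.0400+0.0300 = 0.1100 m
S_min ≈ 0.4200+2.2050+0.9200+0.1100  ⇒  S_min = 731/200 m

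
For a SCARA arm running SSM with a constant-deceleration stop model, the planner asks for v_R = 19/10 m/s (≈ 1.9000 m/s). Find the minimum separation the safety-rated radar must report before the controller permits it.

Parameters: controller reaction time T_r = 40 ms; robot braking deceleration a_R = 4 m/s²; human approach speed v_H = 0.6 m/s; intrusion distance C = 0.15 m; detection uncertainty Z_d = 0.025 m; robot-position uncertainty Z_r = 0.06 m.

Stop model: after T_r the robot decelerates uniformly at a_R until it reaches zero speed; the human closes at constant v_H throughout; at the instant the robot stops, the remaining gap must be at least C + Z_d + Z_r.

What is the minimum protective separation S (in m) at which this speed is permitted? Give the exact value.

S_min = 857/800 m = 1.0713 m

stop time T_s = (19/10)/4 = 0.4750 s
robot in T_r: 1.9000·0.0400 = 0.0760 m
robot under decel: 1.9000²/(2·4.0000) = 0.4512 m
human over T_r+T_s: 0.6000·(0.0400+0.4750) = 0.3090 m
C+Z_d+Z_r = 0.1500+0.0250+0.0600 = 0.2350 m
S_min ≈ 0.0760+0.4512+0.3090+0.2350  ⇒  S_min = 857/800 m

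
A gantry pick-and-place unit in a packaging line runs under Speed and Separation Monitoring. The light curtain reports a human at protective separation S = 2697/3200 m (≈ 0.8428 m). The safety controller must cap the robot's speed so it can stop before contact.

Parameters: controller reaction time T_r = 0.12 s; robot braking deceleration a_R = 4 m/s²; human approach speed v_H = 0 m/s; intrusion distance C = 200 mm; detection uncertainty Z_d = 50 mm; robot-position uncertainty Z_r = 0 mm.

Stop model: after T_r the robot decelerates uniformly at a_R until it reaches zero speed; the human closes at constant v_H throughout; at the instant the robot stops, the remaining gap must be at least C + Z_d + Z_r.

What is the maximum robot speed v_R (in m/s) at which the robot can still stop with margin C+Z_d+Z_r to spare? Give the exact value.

v_R_max = 7/4 m/s = 1.7500 m/s

at the boundary: (1/8)·v² + (3/25)·v + (-1897/3200) = 0
  disc = (3/25)² − 4·(1/8)·(-1897/3200) = 49729/160000 ; √disc = 223/400
  v_R = (−(3/25) + 223/400) / (2·(1/8)) = 7/4 m/s
check:
T_s = v_R/a_R = (7/4)/4 = 0.4375 s
robot in T_r: 1.7500·0.1200 = 0.2100 m
braking distance = 1.7500²/(2·4.0000) = 0.3828 m
human over T_r+T_s: 0.0000·(0.1200+0.4375) = 0.0000 m
margins: 0.2000+0.0500+0.0000 = 0.2500 m
sum ≈ 0.2100+0.3828+0.0000+0.2500 ≈ 0.8428 m = S ✓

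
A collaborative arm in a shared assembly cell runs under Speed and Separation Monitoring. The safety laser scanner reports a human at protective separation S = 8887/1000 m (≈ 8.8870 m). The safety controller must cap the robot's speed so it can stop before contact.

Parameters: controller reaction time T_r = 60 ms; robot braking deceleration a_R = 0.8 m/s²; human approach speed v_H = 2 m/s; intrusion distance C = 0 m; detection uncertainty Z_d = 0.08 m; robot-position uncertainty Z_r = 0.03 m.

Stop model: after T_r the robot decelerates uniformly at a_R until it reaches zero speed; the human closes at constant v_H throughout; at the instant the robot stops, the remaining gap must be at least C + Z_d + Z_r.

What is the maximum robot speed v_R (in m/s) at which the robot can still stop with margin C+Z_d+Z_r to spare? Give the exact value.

collect terms ⇒ (5/8)·v_R² + (64/25)·v_R + (-8657/1000) = 0
  disc = (64/25)² − 4·(5/8)·(-8657/1000) = 281961/10000 ; √disc = 531/100
  v_R = (−(64/25) + 531/100) / (2·(5/8)) = 11/5 m/s
check:
stop time T_s = (11/5)/(4/5) = 2.7500 s
reaction-phase robot travel = 2.2000·0.0600 = 0.1320 m
robot covers 2.2000·2.7500 − ½·0.8000·2.7500² = 3.0250 m while stopping
person approaches 2.0000·(0.0600+2.7500) = 5.6200 m
C+Z_d+Z_r = 0.0000+0.0800+0.0300 = 0.1100 m
sum ≈ 0.1320+3.0250+5.6200+0.1100 ≈ 8.8870 m = S ✓

v_R_max = 11/5 m/s = 2.2000 m/s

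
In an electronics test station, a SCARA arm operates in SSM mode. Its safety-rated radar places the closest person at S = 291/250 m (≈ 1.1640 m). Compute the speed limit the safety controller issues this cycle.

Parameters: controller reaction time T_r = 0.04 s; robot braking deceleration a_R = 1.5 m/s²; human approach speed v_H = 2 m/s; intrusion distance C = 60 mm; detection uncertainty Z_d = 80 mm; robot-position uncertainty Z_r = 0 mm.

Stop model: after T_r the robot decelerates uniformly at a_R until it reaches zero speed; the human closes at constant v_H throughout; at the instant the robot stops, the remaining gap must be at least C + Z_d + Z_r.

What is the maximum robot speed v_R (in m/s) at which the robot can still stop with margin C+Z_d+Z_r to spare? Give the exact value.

v_R_max = 3/5 m/s = 0.6000 m/s

quadratic (1/3)·v² + (103/75)·v + (-118/125) = 0
  disc = (103/75)² − 4·(1/3)·(-118/125) = 17689/5625 ; √disc = 133/75
  v_R = (−(103/75) + 133/75) / (2·(1/3)) = 3/5 m/s
check:
braking lasts T_s = (3/5)/(3/2) = 0.4000 s
robot covers v_R·T_r = 0.6000·0.0400 = 0.0240 m before braking
braking distance = 0.6000²/(2·1.5000) = 0.1200 m
person approaches 2.0000·(0.0400+0.4000) = 0.8800 m
margins: 0.0600+0.0800+0.0000 = 0.1400 m
sum ≈ 0.0240+0.1200+0.8800+0.1400 ≈ 1.1640 m = S ✓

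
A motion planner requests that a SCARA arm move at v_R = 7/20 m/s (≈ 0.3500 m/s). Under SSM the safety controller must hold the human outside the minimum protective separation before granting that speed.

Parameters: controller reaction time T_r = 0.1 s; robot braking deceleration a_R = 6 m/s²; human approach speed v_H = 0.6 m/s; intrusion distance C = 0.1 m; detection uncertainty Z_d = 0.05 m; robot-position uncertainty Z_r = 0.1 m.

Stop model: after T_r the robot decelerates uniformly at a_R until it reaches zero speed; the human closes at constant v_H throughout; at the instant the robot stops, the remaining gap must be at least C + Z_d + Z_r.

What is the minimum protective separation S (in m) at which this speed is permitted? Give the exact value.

S_min = 1873/4800 m = 0.3902 m

stop time T_s = (7/20)/6 = 0.0583 s
robot in T_r: 0.3500·0.1000 = 0.0350 m
robot under decel: 0.3500²/(2·6.0000) = 0.0102 m
human over T_r+T_s: 0.6000·(0.1000+0.0583) = 0.0950 m
margins: 0.1000+0.0500+0.1000 = 0.2500 m
S_min ≈ 0.0350+0.0102+0.0950+0.2500  ⇒  S_min = 1873/4800 m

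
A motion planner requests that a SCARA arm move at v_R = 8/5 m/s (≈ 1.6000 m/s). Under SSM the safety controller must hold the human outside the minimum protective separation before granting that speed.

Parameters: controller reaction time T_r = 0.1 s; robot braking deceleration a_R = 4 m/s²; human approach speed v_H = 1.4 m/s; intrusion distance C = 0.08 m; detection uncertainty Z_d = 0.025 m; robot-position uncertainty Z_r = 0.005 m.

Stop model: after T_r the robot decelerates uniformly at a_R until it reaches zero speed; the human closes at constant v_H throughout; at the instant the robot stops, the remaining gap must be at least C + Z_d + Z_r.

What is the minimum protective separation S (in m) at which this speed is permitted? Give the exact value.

T_s = v_R/a_R = (8/5)/4 = 0.4000 s
reaction-phase robot travel = 1.6000·0.1000 = 0.1600 m
robot covers 1.6000·0.4000 − ½·4.0000·0.4000² = 0.3200 m while stopping
person approaches 1.4000·(0.1000+0.4000) = 0.7000 m
C+Z_d+Z_r = 0.0800+0.0250+0.0050 = 0.1100 m
S_min ≈ 0.1600+0.3200+0.7000+0.1100  ⇒  S_min = 129/100 m

S_min = 129/100 m = 1.2900 m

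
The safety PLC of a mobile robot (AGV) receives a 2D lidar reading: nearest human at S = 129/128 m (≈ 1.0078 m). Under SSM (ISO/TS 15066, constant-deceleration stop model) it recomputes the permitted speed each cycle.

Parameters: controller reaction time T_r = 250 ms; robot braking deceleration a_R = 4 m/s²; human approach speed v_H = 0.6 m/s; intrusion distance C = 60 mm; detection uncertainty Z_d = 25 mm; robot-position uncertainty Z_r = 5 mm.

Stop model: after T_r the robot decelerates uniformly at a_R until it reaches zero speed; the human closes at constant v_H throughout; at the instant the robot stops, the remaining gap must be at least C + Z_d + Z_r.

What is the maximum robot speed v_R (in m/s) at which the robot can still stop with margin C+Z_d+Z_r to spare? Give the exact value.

v_R_max = 27/20 m/s = 1.3500 m/s

collect terms ⇒ (1/8)·v_R² + (2/5)·v_R + (-2457/3200) = 0
  disc = (2/5)² − 4·(1/8)·(-2457/3200) = 3481/6400 ; √disc = 59/80
  v_R = (−(2/5) + 59/80) / (2·(1/8)) = 27/20 m/s
check:
braking lasts T_s = (27/20)/4 = 0.3375 s
reaction-phase robot travel = 1.3500·0.2500 = 0.3375 m
robot covers 1.3500·0.3375 − ½·4.0000·0.3375² = 0.2278 m while stopping
human over T_r+T_s: 0.6000·(0.2500+0.3375) = 0.3525 m
margins: 0.0600+0.0250+0.0050 = 0.0900 m
sum ≈ 0.3375+0.2278+0.3525+0.0900 ≈ 1.0078 m = S ✓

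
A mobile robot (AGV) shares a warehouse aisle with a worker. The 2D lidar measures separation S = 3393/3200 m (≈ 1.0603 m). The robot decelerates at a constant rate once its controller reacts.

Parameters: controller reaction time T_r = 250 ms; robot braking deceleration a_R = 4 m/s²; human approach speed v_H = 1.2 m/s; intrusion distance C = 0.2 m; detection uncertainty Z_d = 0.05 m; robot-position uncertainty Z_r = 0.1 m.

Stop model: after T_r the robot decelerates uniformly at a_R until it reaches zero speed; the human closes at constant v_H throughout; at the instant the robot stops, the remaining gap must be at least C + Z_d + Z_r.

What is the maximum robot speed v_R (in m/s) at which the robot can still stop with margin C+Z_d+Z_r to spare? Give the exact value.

v_R_max = 13/20 m/s = 0.6500 m/s

collect terms ⇒ (1/8)·v_R² + (11/20)·v_R + (-1313/3200) = 0
  disc = (11/20)² − 4·(1/8)·(-1313/3200) = 3249/6400 ; √disc = 57/80
  v_R = (−(11/20) + 57/80) / (2·(1/8)) = 13/20 m/s
check:
T_s = v_R/a_R = (13/20)/4 = 0.1625 s
reaction-phase robot travel = 0.6500·0.2500 = 0.1625 m
robot under decel: 0.6500²/(2·4.0000) = 0.0528 m
human closes 1.2000·0.4125 = 0.4950 m
residual clearance needed = 0.2000+0.0500+0.1000 = 0.3500 m
sum ≈ 0.1625+0.0528+0.4950+0.3500 ≈ 1.0603 m = S ✓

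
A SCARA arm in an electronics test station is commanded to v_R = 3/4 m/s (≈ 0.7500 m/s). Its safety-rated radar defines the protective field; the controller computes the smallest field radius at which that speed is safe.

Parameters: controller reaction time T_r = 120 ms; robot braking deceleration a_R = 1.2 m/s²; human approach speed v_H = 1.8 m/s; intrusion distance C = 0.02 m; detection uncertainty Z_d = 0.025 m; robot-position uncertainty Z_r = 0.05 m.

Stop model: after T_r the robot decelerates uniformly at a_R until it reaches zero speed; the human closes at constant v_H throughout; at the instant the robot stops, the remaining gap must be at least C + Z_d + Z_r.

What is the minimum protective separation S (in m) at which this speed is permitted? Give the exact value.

S_min = 14083/8000 m = 1.7604 m

stop time T_s = (3/4)/(6/5) = 0.6250 s
reaction-phase robot travel = 0.7500·0.1200 = 0.0900 m
robot covers 0.7500·0.6250 − ½·1.2000·0.6250² = 0.2344 m while stopping
human over T_r+T_s: 1.8000·(0.1200+0.6250) = 1.3410 m
margins: 0.0200+0.0250+0.0500 = 0.0950 m
S_min ≈ 0.0900+0.2344+1.3410+0.0950  ⇒  S_min = 14083/8000 m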